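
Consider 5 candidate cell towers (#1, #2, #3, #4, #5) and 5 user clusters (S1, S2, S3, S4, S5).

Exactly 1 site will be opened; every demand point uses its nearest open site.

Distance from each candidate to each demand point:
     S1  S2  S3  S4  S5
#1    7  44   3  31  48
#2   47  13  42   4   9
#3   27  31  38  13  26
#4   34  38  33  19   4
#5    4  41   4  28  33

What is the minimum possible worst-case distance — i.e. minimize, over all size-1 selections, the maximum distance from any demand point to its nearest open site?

Open {#3}.
  Farthest demand point is S3 at distance 38 (to #3); all others are ≤ 38.
With {#4} the worst case is 38.
With {#5} the worst case is 41.
No size-1 selection achieves below 38.

38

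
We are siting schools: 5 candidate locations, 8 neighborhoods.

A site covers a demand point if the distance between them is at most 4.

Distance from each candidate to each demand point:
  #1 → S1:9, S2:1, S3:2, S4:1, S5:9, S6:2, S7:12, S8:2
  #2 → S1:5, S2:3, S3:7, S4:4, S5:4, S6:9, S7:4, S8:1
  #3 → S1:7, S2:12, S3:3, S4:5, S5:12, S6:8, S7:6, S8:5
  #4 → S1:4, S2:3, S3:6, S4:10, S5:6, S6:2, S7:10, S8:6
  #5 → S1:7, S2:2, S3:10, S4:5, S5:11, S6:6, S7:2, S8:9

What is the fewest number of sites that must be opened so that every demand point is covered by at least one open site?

3

Coverage sets (demand points within 4 of each site):
  #1: {S2, S3, S4, S6, S8}
  #2: {S2, S4, S5, S7, S8}
  #3: {S3}
  #4: {S1, S2, S6}
  #5: {S2, S7}
No 2 sites suffice: every size-2 union leaves at least one demand point uncovered.
But {#1, #2, #4} covers everything, so the minimum is 3.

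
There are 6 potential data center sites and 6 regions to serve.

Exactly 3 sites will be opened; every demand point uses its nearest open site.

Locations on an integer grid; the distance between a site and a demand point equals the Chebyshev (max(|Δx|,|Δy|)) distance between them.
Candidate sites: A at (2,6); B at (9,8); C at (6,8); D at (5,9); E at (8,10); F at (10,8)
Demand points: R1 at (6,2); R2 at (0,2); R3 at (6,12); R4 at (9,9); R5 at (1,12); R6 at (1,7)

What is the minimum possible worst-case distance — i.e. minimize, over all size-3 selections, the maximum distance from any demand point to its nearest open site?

Open {A, B, D}.
  Farthest demand point is R1 at distance 4 (to A); all others are ≤ 4.
With {A, C, D} the worst case is 4.
With {A, D, E} the worst case is 4.
No size-3 selection achieves below 4.

4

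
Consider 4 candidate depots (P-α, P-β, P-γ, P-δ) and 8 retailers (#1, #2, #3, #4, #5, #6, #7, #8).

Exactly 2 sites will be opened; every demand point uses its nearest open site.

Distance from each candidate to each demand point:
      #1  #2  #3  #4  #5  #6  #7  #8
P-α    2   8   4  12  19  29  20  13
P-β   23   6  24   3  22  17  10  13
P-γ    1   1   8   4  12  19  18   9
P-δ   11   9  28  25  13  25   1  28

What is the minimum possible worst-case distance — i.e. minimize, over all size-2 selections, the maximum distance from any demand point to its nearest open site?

Open {P-β, P-γ}.
  Farthest demand point is #6 at distance 17 (to P-β); all others are ≤ 17.
With {P-α, P-β} the worst case is 19.
With {P-α, P-γ} the worst case is 19.
No size-2 selection achieves below 17.

17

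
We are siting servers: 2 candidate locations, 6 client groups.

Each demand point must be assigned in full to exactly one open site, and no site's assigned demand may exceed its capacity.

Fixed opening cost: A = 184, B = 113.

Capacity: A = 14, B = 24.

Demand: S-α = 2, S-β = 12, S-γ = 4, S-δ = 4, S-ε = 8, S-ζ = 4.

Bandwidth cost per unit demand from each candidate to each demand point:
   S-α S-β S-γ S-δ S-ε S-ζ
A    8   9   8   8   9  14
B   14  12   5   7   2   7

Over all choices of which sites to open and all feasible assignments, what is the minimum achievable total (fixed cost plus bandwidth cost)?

513

Open {A, B}; cheapest assignment that respects the capacities:
  A (cap 14, load 14): S-α, S-β — cost 2×8 + 12×9 = 124
  B (cap 24, load 20): S-γ, S-δ, S-ε, S-ζ — cost 4×5 + 4×7 + 8×2 + 4×7 = 92
  Shipping 216, fixed 297 → total 513.
  Any other capacity-feasible assignment to {A, B} ships for at least 216.
Total demand is 34 and no other set of sites has combined capacity ≥ 34, so {A, B} is the only feasible choice of open sites. Minimum: 513.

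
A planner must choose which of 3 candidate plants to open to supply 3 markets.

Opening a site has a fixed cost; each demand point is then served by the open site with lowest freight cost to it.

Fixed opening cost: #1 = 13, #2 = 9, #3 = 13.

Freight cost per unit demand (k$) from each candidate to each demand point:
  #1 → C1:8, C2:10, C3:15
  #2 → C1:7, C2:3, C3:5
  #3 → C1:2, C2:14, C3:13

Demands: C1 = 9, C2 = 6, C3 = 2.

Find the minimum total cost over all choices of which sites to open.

68

Open {#2, #3}: assign each demand point to its cheapest open site.
  C1→#3 9×2=18, C2→#2 6×3=18, C3→#2 2×5=10
  freight cost 46, fixed 22 → total 68.
Compare {#1, #2, #3}: freight cost 46 + fixed 35 = 81.
Compare {#2}: freight cost 91 + fixed 9 = 100.
Compare {#1, #2}: freight cost 91 + fixed 22 = 113.
All other subsets cost ≥ 81. Minimum total cost: 68.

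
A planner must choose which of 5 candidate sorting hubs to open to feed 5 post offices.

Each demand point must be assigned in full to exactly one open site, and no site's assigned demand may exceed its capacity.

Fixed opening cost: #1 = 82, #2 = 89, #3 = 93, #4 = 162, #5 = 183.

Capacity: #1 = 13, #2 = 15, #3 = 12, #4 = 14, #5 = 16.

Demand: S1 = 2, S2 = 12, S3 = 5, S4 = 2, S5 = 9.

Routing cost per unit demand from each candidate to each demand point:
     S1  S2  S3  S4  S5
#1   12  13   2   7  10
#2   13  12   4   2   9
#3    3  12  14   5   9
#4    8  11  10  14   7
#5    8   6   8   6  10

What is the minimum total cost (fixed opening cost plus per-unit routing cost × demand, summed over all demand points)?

Open {#2, #5}; cheapest assignment that respects the capacities:
  #2 (cap 15, load 14): S3, S5 — cost 5×4 + 9×9 = 101
  #5 (cap 16, load 16): S1, S2, S4 — cost 2×8 + 12×6 + 2×6 = 100
  Shipping 201, fixed 272 → total 473.
  Any other capacity-feasible assignment to {#2, #5} ships for at least 201.
Compare {#1, #2, #3}: its best feasible assignment gives total 509.
Compare {#1, #2, #5}: its best feasible assignment gives total 537.
Every other set of open sites that can feasibly serve all demand totals ≥ 509 even under its best assignment. Minimum: 473.

473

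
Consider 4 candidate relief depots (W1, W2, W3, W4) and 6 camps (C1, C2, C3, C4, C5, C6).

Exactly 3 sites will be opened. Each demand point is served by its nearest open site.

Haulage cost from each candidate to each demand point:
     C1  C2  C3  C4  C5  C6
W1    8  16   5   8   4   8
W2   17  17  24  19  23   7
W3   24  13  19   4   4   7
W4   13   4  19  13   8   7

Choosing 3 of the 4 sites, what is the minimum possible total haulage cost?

Open {W1, W3, W4}.
  C1→W1 8, C2→W4 4, C3→W1 5, C4→W3 4, C5→W1 4, C6→W3 7  ⇒ total 32.
Compare {W1, W2, W4}: total 36.
Compare {W1, W2, W3}: total 41.
No size-3 selection does better; minimum is 32.

32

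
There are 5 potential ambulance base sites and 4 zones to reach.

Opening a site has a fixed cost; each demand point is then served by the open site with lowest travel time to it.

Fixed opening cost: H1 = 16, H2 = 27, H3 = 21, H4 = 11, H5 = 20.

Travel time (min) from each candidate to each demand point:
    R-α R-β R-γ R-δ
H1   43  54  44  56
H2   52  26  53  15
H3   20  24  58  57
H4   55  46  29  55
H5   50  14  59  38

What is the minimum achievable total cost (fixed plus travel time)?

147

Open {H2, H3, H4}: assign each demand point to its cheapest open site.
  R-α→H3 20, R-β→H3 24, R-γ→H4 29, R-δ→H2 15
  travel time 88, fixed 59 → total 147.
Compare {H3, H4, H5}: travel time 101 + fixed 52 = 153.
Compare {H2, H3, H4, H5}: travel time 78 + fixed 79 = 157.
Compare {H2, H3}: travel time 112 + fixed 48 = 160.
All other subsets cost ≥ 153. Minimum total cost: 147.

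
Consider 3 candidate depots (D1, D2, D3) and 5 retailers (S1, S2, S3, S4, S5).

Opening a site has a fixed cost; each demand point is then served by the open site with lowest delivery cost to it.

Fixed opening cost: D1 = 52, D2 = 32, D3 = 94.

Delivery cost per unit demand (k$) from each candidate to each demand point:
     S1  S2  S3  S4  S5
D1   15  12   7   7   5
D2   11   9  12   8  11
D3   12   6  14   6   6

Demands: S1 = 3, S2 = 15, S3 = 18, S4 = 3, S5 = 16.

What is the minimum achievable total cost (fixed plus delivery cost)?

Open {D1, D2}: assign each demand point to its cheapest open site.
  S1→D2 3×11=33, S2→D2 15×9=135, S3→D1 18×7=126, S4→D1 3×7=21, S5→D1 16×5=80
  delivery cost 395, fixed 84 → total 479.
Compare {D1, D3}: delivery cost 350 + fixed 146 = 496.
Compare {D1}: delivery cost 452 + fixed 52 = 504.
Compare {D1, D2, D3}: delivery cost 347 + fixed 178 = 525.
All other subsets cost ≥ 496. Minimum total cost: 479.

479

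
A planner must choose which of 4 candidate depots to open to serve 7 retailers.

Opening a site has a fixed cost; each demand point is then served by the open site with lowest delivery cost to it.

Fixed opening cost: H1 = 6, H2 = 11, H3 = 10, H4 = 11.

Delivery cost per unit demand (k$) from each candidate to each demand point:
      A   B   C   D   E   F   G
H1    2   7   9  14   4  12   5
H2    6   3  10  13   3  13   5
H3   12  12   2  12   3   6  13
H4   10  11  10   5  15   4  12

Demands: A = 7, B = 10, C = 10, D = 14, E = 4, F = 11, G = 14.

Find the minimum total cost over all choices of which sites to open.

Open {H1, H2, H3, H4}: assign each demand point to its cheapest open site.
  A→H1 7×2=14, B→H2 10×3=30, C→H3 10×2=20, D→H4 14×5=70, E→H2 4×3=12, F→H4 11×4=44, G→H1 14×5=70
  delivery cost 260, fixed 38 → total 298.
Compare {H2, H3, H4}: delivery cost 288 + fixed 32 = 320.
Compare {H1, H3, H4}: delivery cost 300 + fixed 27 = 327.
Compare {H1, H2, H4}: delivery cost 330 + fixed 28 = 358.
All other subsets cost ≥ 320. Minimum total cost: 298.

298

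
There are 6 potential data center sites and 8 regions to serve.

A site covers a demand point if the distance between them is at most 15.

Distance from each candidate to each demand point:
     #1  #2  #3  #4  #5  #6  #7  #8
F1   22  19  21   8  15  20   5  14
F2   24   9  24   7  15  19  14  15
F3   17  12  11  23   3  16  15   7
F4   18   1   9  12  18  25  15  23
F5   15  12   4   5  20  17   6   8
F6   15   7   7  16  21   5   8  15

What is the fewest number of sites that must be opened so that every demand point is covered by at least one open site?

2

Coverage sets (demand points within 15 of each site):
  F1: {#4, #5, #7, #8}
  F2: {#2, #4, #5, #7, #8}
  F3: {#2, #3, #5, #7, #8}
  F4: {#2, #3, #4, #7}
  F5: {#1, #2, #3, #4, #7, #8}
  F6: {#1, #2, #3, #6, #7, #8}
No single site covers all 8 demand points.
But {F1, F6} covers everything, so the minimum is 2.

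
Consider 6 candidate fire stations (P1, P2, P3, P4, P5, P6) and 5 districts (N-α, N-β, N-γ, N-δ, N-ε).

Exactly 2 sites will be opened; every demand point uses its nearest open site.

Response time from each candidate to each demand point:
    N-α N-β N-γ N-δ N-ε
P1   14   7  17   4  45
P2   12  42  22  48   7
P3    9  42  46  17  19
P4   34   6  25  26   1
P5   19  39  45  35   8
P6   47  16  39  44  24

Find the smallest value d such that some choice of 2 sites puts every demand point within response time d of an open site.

17

Open {P1, P2}.
  Farthest demand point is N-γ at response time 17 (to P1); all others are ≤ 17.
With {P1, P4} the worst case is 17.
With {P1, P5} the worst case is 17.
No size-2 selection achieves below 17.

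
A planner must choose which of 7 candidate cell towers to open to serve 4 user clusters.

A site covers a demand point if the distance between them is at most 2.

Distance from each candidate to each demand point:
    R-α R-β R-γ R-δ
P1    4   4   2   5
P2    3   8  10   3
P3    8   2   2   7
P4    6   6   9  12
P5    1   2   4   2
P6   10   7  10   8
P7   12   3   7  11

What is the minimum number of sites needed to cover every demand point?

Coverage sets (demand points within 2 of each site):
  P1: {R-γ}
  P2: {}
  P3: {R-β, R-γ}
  P4: {}
  P5: {R-α, R-β, R-δ}
  P6: {}
  P7: {}
No single site covers all 4 demand points.
But {P1, P5} covers everything, so the minimum is 2.

2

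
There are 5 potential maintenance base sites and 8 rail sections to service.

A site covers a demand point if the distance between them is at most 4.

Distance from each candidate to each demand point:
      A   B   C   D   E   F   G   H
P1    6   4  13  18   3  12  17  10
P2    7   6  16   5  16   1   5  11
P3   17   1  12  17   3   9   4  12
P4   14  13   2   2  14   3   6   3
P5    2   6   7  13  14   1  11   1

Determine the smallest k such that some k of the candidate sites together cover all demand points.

Coverage sets (demand points within 4 of each site):
  P1: {B, E}
  P2: {F}
  P3: {B, E, G}
  P4: {C, D, F, H}
  P5: {A, F, H}
No 2 sites suffice: every size-2 union leaves at least one demand point uncovered.
But {P3, P4, P5} covers everything, so the minimum is 3.

3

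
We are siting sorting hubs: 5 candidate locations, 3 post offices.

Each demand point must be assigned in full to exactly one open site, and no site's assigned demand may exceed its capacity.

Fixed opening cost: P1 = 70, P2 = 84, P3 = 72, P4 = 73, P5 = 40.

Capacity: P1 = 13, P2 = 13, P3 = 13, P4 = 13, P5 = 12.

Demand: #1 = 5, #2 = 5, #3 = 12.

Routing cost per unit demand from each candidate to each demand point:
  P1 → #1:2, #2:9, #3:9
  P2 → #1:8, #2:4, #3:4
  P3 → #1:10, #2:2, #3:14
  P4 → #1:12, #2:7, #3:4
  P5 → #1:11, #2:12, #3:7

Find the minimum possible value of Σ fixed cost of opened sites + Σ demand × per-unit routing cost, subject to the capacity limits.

246

Open {P1, P4}; cheapest assignment that respects the capacities:
  P1 (cap 13, load 10): #1, #2 — cost 5×2 + 5×9 = 55
  P4 (cap 13, load 12): #3 — cost 12×4 = 48
  Shipping 103, fixed 143 → total 246.
  Any other capacity-feasible assignment to {P1, P4} ships for at least 103.
Compare {P1, P5}: its best feasible assignment gives total 249.
Compare {P3, P4}: its best feasible assignment gives total 253.
Every other set of open sites that can feasibly serve all demand totals ≥ 249 even under its best assignment. Minimum: 246.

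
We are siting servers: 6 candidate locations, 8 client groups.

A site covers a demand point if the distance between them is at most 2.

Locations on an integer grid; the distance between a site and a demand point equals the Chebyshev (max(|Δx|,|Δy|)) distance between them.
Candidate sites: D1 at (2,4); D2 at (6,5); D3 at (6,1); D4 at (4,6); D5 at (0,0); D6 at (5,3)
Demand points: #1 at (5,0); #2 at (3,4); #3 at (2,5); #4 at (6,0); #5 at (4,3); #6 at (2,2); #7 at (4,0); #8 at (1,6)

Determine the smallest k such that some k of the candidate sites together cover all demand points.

2

Coverage sets (demand points within 2 of each site):
  D1: {#2, #3, #5, #6, #8}
  D2: {#5}
  D3: {#1, #4, #5, #7}
  D4: {#2, #3}
  D5: {#6}
  D6: {#2, #5}
No single site covers all 8 demand points.
But {D1, D3} covers everything, so the minimum is 2.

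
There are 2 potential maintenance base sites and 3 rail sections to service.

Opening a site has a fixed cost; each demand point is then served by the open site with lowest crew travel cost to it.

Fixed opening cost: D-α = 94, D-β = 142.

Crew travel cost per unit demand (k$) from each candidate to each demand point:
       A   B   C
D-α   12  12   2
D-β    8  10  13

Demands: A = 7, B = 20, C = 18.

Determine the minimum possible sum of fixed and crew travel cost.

454

Open {D-α}: assign each demand point to its cheapest open site.
  A→D-α 7×12=84, B→D-α 20×12=240, C→D-α 18×2=36
  crew travel cost 360, fixed 94 → total 454.
Compare {D-α, D-β}: crew travel cost 292 + fixed 236 = 528.
Compare {D-β}: crew travel cost 490 + fixed 142 = 632.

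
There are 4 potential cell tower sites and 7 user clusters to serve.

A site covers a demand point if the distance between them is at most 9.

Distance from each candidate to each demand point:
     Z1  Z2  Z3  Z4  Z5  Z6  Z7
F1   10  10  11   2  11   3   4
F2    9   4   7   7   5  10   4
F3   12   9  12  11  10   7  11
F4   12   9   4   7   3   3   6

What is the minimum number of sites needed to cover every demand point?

2

Coverage sets (demand points within 9 of each site):
  F1: {Z4, Z6, Z7}
  F2: {Z1, Z2, Z3, Z4, Z5, Z7}
  F3: {Z2, Z6}
  F4: {Z2, Z3, Z4, Z5, Z6, Z7}
No single site covers all 7 demand points.
But {F1, F2} covers everything, so the minimum is 2.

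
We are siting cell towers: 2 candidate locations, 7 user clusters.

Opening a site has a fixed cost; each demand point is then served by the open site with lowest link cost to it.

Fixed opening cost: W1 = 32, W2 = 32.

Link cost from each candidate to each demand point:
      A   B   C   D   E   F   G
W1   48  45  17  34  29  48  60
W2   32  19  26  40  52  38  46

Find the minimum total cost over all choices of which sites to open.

Open {W1, W2}: assign each demand point to its cheapest open site.
  A→W2 32, B→W2 19, C→W1 17, D→W1 34, E→W1 29, F→W2 38, G→W2 46
  link cost 215, fixed 64 → total 279.
Compare {W2}: link cost 253 + fixed 32 = 285.
Compare {W1}: link cost 281 + fixed 32 = 313.

279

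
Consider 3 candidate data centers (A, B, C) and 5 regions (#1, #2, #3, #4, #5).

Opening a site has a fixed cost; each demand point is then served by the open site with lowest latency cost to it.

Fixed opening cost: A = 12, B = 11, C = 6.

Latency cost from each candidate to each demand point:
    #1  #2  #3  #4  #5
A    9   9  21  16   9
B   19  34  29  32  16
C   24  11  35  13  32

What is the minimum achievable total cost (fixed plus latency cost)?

76

Open {A}: assign each demand point to its cheapest open site.
  #1→A 9, #2→A 9, #3→A 21, #4→A 16, #5→A 9
  latency cost 64, fixed 12 → total 76.
Compare {A, C}: latency cost 61 + fixed 18 = 79.
Compare {A, B}: latency cost 64 + fixed 23 = 87.
Compare {A, B, C}: latency cost 61 + fixed 29 = 90.
All other subsets cost ≥ 79. Minimum total cost: 76.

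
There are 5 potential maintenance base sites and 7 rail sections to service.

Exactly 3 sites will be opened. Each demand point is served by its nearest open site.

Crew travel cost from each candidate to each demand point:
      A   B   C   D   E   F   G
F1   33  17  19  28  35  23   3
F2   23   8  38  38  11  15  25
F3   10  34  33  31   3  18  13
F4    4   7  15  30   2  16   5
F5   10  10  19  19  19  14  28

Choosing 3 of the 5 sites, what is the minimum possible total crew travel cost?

64

Open {F1, F4, F5}.
  A→F4 4, B→F4 7, C→F4 15, D→F5 19, E→F4 2, F→F5 14, G→F1 3  ⇒ total 64.
Compare {F2, F4, F5}: total 66.
Compare {F3, F4, F5}: total 66.
No size-3 selection does better; minimum is 64.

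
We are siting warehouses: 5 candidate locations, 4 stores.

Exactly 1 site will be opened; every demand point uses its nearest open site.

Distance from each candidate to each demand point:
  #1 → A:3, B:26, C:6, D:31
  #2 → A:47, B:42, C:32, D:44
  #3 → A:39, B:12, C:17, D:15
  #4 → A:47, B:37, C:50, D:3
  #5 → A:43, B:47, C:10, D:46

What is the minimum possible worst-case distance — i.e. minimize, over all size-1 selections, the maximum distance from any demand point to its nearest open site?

31

Open {#1}.
  Farthest demand point is D at distance 31 (to #1); all others are ≤ 31.
With {#3} the worst case is 39.
With {#2} the worst case is 47.
No size-1 selection achieves below 31.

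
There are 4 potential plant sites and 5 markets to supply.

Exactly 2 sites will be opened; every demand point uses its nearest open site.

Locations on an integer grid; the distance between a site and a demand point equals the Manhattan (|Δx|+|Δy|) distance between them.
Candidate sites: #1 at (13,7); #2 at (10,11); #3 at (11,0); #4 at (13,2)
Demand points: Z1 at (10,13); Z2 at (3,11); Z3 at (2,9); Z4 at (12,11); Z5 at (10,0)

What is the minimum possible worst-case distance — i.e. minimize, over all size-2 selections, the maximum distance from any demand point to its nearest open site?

Open {#1, #2}.
  Farthest demand point is Z3 at distance 10 (to #2); all others are ≤ 10.
With {#2, #3} the worst case is 10.
With {#2, #4} the worst case is 10.
No size-2 selection achieves below 10.

10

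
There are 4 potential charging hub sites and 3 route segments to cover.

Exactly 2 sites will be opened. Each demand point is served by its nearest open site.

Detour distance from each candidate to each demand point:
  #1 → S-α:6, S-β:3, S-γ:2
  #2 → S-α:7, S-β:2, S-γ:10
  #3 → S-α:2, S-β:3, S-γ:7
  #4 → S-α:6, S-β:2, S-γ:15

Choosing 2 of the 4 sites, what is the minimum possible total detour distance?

Open {#1, #3}.
  S-α→#3 2, S-β→#1 3, S-γ→#1 2  ⇒ total 7.
Compare {#1, #2}: total 10.
Compare {#1, #4}: total 10.
No size-2 selection does better; minimum is 7.

7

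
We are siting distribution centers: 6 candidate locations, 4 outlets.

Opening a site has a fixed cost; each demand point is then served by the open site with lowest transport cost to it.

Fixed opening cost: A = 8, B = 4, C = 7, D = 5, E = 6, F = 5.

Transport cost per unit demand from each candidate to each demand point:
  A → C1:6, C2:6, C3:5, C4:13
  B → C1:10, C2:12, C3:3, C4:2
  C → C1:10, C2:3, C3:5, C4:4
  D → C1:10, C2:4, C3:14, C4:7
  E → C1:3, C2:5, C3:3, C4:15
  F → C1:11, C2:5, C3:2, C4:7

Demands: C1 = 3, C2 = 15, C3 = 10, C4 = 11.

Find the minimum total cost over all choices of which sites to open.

118

Open {B, C, E, F}: assign each demand point to its cheapest open site.
  C1→E 3×3=9, C2→C 15×3=45, C3→F 10×2=20, C4→B 11×2=22
  transport cost 96, fixed 22 → total 118.
Compare {B, C, E}: transport cost 106 + fixed 17 = 123.
Compare {B, C, D, E, F}: transport cost 96 + fixed 27 = 123.
Compare {A, B, C, E, F}: transport cost 96 + fixed 30 = 126.
All other subsets cost ≥ 123. Minimum total cost: 118.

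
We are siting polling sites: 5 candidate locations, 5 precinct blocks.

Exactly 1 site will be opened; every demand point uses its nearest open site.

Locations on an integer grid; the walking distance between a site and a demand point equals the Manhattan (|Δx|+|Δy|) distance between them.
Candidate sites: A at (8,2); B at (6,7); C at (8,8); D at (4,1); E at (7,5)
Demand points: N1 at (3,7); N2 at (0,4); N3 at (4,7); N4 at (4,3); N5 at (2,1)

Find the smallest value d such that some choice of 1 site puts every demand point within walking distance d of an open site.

7

Open {D}.
  Farthest demand point is N1 at walking distance 7 (to D); all others are ≤ 7.
With {E} the worst case is 9.
With {A} the worst case is 10.
No size-1 selection achieves below 7.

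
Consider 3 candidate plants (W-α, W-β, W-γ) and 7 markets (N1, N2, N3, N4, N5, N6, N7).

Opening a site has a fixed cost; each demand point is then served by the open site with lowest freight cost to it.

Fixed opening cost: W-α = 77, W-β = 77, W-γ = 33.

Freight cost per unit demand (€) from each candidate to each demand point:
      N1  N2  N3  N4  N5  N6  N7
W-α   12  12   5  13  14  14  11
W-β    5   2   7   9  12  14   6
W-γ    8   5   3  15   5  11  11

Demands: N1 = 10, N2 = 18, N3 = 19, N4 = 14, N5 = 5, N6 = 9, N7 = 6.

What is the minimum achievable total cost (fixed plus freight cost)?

539

Open {W-β, W-γ}: assign each demand point to its cheapest open site.
  N1→W-β 10×5=50, N2→W-β 18×2=36, N3→W-γ 19×3=57, N4→W-β 14×9=126, N5→W-γ 5×5=25, N6→W-γ 9×11=99, N7→W-β 6×6=36
  freight cost 429, fixed 110 → total 539.
Compare {W-α, W-β, W-γ}: freight cost 429 + fixed 187 = 616.
Compare {W-β}: freight cost 567 + fixed 77 = 644.
Compare {W-γ}: freight cost 627 + fixed 33 = 660.
All other subsets cost ≥ 616. Minimum total cost: 539.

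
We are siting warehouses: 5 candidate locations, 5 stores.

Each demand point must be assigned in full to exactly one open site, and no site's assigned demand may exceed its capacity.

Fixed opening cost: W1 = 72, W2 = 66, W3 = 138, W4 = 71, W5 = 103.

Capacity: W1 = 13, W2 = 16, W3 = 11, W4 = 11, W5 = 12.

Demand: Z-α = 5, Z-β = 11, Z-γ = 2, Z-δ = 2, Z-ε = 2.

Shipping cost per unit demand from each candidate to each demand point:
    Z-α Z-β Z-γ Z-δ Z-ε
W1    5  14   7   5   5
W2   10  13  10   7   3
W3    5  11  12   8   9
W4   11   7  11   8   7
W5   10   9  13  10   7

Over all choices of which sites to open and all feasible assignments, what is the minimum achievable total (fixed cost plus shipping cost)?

Open {W1, W4}; cheapest assignment that respects the capacities:
  W1 (cap 13, load 11): Z-α, Z-γ, Z-δ, Z-ε — cost 5×5 + 2×7 + 2×5 + 2×5 = 59
  W4 (cap 11, load 11): Z-β — cost 11×7 = 77
  Shipping 136, fixed 143 → total 279.
  Any other capacity-feasible assignment to {W1, W4} ships for at least 136.
Compare {W2, W4}: its best feasible assignment gives total 304.
Compare {W1, W5}: its best feasible assignment gives total 333.
Every other set of open sites that can feasibly serve all demand totals ≥ 304 even under its best assignment. Minimum: 279.

279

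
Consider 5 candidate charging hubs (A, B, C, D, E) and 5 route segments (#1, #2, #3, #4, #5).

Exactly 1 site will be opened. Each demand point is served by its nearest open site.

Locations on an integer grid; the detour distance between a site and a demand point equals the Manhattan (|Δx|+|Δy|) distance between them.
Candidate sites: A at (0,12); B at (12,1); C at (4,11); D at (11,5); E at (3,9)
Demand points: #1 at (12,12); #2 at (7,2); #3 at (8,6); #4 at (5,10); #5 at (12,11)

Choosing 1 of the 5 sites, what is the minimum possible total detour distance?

Open {D}.
  #1→D 8, #2→D 7, #3→D 4, #4→D 11, #5→D 7  ⇒ total 37.
Compare {C}: total 40.
Compare {E}: total 45.
No size-1 selection does better; minimum is 37.

37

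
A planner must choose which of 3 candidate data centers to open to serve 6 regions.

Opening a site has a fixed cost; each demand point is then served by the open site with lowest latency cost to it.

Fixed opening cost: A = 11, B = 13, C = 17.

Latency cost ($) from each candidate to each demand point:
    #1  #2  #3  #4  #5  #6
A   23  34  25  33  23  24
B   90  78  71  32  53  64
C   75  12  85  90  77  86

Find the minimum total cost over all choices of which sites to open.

Open {A, C}: assign each demand point to its cheapest open site.
  #1→A 23, #2→C 12, #3→A 25, #4→A 33, #5→A 23, #6→A 24
  latency cost 140, fixed 28 → total 168.
Compare {A}: latency cost 162 + fixed 11 = 173.
Compare {A, B, C}: latency cost 139 + fixed 41 = 180.
Compare {A, B}: latency cost 161 + fixed 24 = 185.
All other subsets cost ≥ 173. Minimum total cost: 168.

168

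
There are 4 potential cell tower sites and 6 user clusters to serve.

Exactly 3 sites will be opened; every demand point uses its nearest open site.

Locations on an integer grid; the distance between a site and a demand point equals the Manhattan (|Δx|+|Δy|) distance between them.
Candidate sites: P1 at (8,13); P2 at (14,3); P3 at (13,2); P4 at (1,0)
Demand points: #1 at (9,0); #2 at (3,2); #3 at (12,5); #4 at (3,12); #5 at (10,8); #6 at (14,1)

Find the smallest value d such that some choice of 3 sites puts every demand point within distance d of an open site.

7

Open {P1, P3, P4}.
  Farthest demand point is #5 at distance 7 (to P1); all others are ≤ 7.
With {P1, P2, P4} the worst case is 8.
With {P1, P2, P3} the worst case is 10.
No size-3 selection achieves below 7.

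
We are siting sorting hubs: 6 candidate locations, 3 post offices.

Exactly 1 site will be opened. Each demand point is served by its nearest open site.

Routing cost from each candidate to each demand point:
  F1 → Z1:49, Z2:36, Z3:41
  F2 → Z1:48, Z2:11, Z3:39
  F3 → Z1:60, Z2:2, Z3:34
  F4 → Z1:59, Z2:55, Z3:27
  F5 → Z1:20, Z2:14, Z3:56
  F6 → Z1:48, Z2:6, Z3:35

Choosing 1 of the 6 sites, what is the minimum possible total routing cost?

Open {F6}.
  Z1→F6 48, Z2→F6 6, Z3→F6 35  ⇒ total 89.
Compare {F5}: total 90.
Compare {F3}: total 96.
No size-1 selection does better; minimum is 89.

89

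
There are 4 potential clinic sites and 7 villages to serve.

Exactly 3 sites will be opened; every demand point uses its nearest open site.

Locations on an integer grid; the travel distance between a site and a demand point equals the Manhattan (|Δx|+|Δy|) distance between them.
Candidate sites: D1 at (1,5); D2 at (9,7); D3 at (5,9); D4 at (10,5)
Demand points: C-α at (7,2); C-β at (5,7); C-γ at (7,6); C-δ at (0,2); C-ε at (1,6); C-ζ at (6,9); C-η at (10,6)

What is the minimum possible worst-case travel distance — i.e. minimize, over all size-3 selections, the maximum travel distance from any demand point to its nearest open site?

6

Open {D1, D2, D4}.
  Farthest demand point is C-α at travel distance 6 (to D4); all others are ≤ 6.
With {D1, D3, D4} the worst case is 6.
With {D1, D2, D3} the worst case is 7.
No size-3 selection achieves below 6.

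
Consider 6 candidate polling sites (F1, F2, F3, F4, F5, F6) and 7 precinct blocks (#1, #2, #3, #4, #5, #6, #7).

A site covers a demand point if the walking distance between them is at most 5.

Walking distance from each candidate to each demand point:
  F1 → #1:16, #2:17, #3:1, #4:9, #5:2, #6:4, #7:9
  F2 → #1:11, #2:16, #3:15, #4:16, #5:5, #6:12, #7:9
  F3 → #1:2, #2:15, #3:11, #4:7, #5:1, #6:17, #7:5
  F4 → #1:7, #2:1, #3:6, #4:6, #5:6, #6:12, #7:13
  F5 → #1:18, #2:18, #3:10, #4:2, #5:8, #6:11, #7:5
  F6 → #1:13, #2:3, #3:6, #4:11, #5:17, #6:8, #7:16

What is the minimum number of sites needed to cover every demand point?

4

Coverage sets (demand points within 5 of each site):
  F1: {#3, #5, #6}
  F2: {#5}
  F3: {#1, #5, #7}
  F4: {#2}
  F5: {#4, #7}
  F6: {#2}
No 3 sites suffice: every size-3 union leaves at least one demand point uncovered.
But {F1, F3, F4, F5} covers everything, so the minimum is 4.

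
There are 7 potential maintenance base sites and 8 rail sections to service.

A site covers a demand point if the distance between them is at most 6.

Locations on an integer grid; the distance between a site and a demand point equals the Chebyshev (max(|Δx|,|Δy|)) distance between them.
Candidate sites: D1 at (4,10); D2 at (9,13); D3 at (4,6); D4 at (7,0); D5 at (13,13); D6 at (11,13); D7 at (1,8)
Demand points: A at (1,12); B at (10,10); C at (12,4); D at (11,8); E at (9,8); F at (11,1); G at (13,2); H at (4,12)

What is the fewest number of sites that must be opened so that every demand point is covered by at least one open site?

Coverage sets (demand points within 6 of each site):
  D1: {A, B, E, H}
  D2: {B, D, E, H}
  D3: {A, B, E, H}
  D4: {C, F, G}
  D5: {B, D, E}
  D6: {B, D, E}
  D7: {A, H}
No 2 sites suffice: every size-2 union leaves at least one demand point uncovered.
But {D1, D2, D4} covers everything, so the minimum is 3.

3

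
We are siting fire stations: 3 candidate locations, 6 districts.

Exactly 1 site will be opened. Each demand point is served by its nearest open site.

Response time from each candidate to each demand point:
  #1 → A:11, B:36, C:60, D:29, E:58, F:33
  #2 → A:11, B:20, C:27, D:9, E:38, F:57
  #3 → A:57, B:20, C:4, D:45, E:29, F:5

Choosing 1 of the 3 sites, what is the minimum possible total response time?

160

Open {#3}.
  A→#3 57, B→#3 20, C→#3 4, D→#3 45, E→#3 29, F→#3 5  ⇒ total 160.
Compare {#2}: total 162.
Compare {#1}: total 227.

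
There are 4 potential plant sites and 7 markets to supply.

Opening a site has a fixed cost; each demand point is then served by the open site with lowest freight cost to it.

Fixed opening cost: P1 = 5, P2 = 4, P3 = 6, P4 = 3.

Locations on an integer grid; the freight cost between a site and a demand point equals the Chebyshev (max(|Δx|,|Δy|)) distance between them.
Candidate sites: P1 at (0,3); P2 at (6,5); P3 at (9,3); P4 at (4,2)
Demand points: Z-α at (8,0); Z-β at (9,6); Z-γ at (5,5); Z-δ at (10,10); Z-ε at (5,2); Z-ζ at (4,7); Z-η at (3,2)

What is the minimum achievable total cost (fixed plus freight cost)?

24

Open {P2, P4}: assign each demand point to its cheapest open site.
  Z-α→P4 4, Z-β→P2 3, Z-γ→P2 1, Z-δ→P2 5, Z-ε→P4 1, Z-ζ→P2 2, Z-η→P4 1
  freight cost 17, fixed 7 → total 24.
Compare {P2}: freight cost 22 + fixed 4 = 26.
Compare {P1, P2, P4}: freight cost 17 + fixed 12 = 29.
Compare {P2, P3, P4}: freight cost 16 + fixed 13 = 29.
All other subsets cost ≥ 26. Minimum total cost: 24.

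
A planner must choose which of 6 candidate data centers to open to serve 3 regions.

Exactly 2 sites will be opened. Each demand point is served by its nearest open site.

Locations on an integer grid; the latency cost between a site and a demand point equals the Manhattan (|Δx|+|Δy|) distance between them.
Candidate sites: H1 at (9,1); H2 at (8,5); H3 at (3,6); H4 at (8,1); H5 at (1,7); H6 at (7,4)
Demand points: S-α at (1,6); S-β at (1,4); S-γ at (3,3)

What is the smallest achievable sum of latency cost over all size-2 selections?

Open {H3, H5}.
  S-α→H5 1, S-β→H5 3, S-γ→H3 3  ⇒ total 7.
Compare {H1, H3}: total 9.
Compare {H2, H3}: total 9.
No size-2 selection does better; minimum is 7.

7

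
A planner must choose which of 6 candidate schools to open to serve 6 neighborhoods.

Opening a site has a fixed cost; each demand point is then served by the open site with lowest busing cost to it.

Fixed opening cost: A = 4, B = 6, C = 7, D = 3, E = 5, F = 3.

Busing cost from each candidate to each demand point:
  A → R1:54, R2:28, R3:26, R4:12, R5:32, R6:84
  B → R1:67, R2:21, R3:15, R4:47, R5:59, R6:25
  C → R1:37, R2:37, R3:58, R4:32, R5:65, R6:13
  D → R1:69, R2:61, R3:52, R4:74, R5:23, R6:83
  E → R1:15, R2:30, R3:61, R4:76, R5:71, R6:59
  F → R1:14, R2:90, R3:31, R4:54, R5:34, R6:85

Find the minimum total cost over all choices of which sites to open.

Open {A, B, C, D, F}: assign each demand point to its cheapest open site.
  R1→F 14, R2→B 21, R3→B 15, R4→A 12, R5→D 23, R6→C 13
  busing cost 98, fixed 23 → total 121.
Compare {A, B, C, D, E}: busing cost 99 + fixed 25 = 124.
Compare {A, B, D, F}: busing cost 110 + fixed 16 = 126.
Compare {A, B, C, D, E, F}: busing cost 98 + fixed 28 = 126.
All other subsets cost ≥ 124. Minimum total cost: 121.

121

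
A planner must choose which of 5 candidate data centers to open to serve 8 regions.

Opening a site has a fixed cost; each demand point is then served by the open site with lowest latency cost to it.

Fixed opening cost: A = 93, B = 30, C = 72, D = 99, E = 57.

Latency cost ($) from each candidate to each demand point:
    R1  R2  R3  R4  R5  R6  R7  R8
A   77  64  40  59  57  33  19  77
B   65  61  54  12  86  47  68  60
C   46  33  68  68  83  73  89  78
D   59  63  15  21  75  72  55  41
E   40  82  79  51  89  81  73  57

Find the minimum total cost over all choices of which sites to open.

Open {A, B}: assign each demand point to its cheapest open site.
  R1→B 65, R2→B 61, R3→A 40, R4→B 12, R5→A 57, R6→A 33, R7→A 19, R8→B 60
  latency cost 347, fixed 123 → total 470.
Compare {B}: latency cost 453 + fixed 30 = 483.
Compare {B, D}: latency cost 365 + fixed 129 = 494.
Compare {A, B, C}: latency cost 300 + fixed 195 = 495.
All other subsets cost ≥ 483. Minimum total cost: 470.

470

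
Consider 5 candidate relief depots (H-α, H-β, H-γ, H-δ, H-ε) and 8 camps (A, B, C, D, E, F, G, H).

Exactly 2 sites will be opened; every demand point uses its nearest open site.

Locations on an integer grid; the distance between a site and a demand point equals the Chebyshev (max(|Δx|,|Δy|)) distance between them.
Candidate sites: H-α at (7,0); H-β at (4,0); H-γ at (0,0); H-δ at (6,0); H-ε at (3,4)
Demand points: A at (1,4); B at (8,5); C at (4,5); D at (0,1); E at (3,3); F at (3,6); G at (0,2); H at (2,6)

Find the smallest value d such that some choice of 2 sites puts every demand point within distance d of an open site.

Open {H-α, H-ε}.
  Farthest demand point is B at distance 5 (to H-α); all others are ≤ 5.
With {H-β, H-ε} the worst case is 5.
With {H-γ, H-ε} the worst case is 5.
No size-2 selection achieves below 5.

5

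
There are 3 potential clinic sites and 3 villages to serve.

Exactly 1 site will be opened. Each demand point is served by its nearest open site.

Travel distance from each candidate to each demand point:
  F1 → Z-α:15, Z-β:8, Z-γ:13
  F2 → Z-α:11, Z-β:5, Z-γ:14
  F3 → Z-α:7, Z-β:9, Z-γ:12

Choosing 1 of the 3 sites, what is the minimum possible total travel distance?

Open {F3}.
  Z-α→F3 7, Z-β→F3 9, Z-γ→F3 12  ⇒ total 28.
Compare {F2}: total 30.
Compare {F1}: total 36.

28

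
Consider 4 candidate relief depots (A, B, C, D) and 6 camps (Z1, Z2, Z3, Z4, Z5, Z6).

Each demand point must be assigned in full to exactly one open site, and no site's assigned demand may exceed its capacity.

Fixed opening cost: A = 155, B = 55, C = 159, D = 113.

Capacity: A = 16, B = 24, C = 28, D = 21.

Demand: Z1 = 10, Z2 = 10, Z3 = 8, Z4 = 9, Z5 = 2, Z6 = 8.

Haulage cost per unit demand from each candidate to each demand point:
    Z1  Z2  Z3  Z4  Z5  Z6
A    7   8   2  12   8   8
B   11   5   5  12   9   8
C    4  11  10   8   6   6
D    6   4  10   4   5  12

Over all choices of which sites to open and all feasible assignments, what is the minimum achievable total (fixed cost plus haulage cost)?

Open {B, C}; cheapest assignment that respects the capacities:
  B (cap 24, load 20): Z2, Z3, Z5 — cost 10×5 + 8×5 + 2×9 = 108
  C (cap 28, load 27): Z1, Z4, Z6 — cost 10×4 + 9×8 + 8×6 = 160
  Shipping 268, fixed 214 → total 482.
  Any other capacity-feasible assignment to {B, C} ships for at least 268.
Compare {C, D}: its best feasible assignment gives total 526.
Compare {B, C, D}: its best feasible assignment gives total 541.
Every other set of open sites that can feasibly serve all demand totals ≥ 526 even under its best assignment. Minimum: 482.

482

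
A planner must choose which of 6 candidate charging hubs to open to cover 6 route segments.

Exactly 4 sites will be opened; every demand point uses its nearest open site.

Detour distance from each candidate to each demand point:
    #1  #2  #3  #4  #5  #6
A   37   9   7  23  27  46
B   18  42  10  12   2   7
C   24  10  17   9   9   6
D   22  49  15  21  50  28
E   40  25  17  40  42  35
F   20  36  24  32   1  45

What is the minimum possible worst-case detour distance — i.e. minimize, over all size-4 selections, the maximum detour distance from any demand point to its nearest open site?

18

Open {A, B, C, D}.
  Farthest demand point is #1 at detour distance 18 (to B); all others are ≤ 18.
With {A, B, C, E} the worst case is 18.
With {A, B, C, F} the worst case is 18.
No size-4 selection achieves below 18.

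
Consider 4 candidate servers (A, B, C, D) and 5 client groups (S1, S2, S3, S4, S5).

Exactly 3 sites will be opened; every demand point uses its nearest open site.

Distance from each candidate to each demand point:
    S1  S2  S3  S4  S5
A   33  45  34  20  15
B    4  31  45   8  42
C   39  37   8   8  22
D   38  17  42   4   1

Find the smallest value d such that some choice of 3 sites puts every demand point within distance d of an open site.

17

Open {B, C, D}.
  Farthest demand point is S2 at distance 17 (to D); all others are ≤ 17.
With {A, B, C} the worst case is 31.
With {A, C, D} the worst case is 33.
No size-3 selection achieves below 17.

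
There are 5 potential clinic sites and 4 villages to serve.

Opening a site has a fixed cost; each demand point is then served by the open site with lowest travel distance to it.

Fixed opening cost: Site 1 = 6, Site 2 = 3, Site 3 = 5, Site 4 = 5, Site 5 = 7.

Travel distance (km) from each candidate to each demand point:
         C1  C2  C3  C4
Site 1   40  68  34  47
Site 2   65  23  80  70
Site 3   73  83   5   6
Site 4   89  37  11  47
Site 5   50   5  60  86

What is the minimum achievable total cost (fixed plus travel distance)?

74

Open {Site 1, Site 3, Site 5}: assign each demand point to its cheapest open site.
  C1→Site 1 40, C2→Site 5 5, C3→Site 3 5, C4→Site 3 6
  travel distance 56, fixed 18 → total 74.
Compare {Site 1, Site 2, Site 3, Site 5}: travel distance 56 + fixed 21 = 77.
Compare {Site 3, Site 5}: travel distance 66 + fixed 12 = 78.
Compare {Site 1, Site 3, Site 4, Site 5}: travel distance 56 + fixed 23 = 79.
All other subsets cost ≥ 77. Minimum total cost: 74.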